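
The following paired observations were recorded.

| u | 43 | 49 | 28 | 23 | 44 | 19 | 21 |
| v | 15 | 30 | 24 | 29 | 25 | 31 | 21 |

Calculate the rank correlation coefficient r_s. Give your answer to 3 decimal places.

-0.107

Rank u: 5, 7, 4, 3, 6, 1, 2
Rank v: 1, 6, 3, 5, 4, 7, 2
d = rank(u) − rank(v): 4, 1, 1, -2, 2, -6, 0; Σd² = 62
ρ = 1 − 6Σd² / [n(n²−1)] = 1 − 6×62 / (7×48) = 1 − 372/336 ≈ -0.107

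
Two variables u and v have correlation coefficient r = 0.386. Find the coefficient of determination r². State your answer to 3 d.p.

0.149

r² = (0.386)² = 0.149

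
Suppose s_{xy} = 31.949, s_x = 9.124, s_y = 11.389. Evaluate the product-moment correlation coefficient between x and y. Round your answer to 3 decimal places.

0.307

r = Cov(x,y) / (s_x · s_y) = 31.949 / (9.124 × 11.389)
  = 31.949 / 103.9132 ≈ 0.307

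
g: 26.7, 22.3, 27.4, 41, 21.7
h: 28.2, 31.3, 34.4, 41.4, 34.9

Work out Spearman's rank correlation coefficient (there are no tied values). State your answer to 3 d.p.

Rank g: 3, 2, 4, 5, 1
Rank h: 1, 2, 3, 5, 4
d = rank(g) − rank(h): 2, 0, 1, 0, -3; Σd² = 14
ρ = 1 − 6Σd² / [n(n²−1)] = 1 − 6×14 / (5×24) = 1 − 84/120 ≈ 0.300

0.300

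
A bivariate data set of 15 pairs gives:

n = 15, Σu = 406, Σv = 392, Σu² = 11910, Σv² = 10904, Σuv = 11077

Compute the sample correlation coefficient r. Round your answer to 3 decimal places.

r = (nΣuv − ΣuΣv) / √[(nΣu² − (Σu)²)(nΣv² − (Σv)²)]
Numerator: 15×11077 − 406×392 = 7003
Denominator: √[(178650 − 164836)(163560 − 153664)] = √[13814 × 9896] = 11692.0205
r = 7003 / 11692.0205 ≈ 0.599

0.599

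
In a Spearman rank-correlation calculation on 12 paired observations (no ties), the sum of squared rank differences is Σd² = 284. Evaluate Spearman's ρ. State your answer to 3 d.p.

ρ = 1 − 6Σd² / [n(n²−1)] = 1 − 6×284 / (12×143)
  = 1 − 1704/1716 = 1 − 0.9930 ≈ 0.007

0.007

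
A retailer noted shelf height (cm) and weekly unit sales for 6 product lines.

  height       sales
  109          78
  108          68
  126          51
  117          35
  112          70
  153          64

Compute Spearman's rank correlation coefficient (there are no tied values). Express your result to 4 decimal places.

Rank height: 2, 1, 5, 4, 3, 6
Rank sales: 6, 4, 2, 1, 5, 3
d = rank(height) − rank(sales): -4, -3, 3, 3, -2, 3; Σd² = 56
ρ = 1 − 6Σd² / [n(n²−1)] = 1 − 6×56 / (6×35) = 1 − 336/210 ≈ -0.6000

-0.6000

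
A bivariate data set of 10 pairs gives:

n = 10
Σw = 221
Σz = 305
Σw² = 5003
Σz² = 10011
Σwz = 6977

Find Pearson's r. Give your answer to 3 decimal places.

0.815

r = (nΣwz − ΣwΣz) / √[(nΣw² − (Σw)²)(nΣz² − (Σz)²)]
Numerator: 10×6977 − 221×305 = 2365
Denominator: √[(50030 − 48841)(100110 − 93025)] = √[1189 × 7085] = 2902.4240
r = 2365 / 2902.4240 ≈ 0.815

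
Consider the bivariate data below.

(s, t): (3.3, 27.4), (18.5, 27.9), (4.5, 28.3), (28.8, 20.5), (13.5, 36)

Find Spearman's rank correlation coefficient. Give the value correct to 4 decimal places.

-0.3000

Rank s: 1, 4, 2, 5, 3
Rank t: 2, 3, 4, 1, 5
d = rank(s) − rank(t): -1, 1, -2, 4, -2; Σd² = 26
ρ = 1 − 6Σd² / [n(n²−1)] = 1 − 6×26 / (5×24) = 1 − 156/120 ≈ -0.3000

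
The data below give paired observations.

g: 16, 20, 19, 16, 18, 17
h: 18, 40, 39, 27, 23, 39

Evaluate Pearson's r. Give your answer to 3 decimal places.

n = 6, Σg = 106, Σh = 186, Σg² = 1886, Σh² = 6224, Σgh = 3338
nΣgh − ΣgΣh = 20028 − 19716 = 312
nΣg² − (Σg)² = 11316 − 11236 = 80; nΣh² − (Σh)² = 37344 − 34596 = 2748
r = 312 / √(80 × 2748) = 312 / 468.8710 ≈ 0.665

0.665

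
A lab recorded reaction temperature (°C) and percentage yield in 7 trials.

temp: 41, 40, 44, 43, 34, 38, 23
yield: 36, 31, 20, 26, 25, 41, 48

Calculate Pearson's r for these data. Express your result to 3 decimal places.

-0.709

n = 7, Σx = 263, Σy = 227, Σx² = 10195, Σy² = 7943, Σxy = 8226
nΣxy − ΣxΣy = 57582 − 59701 = -2119
nΣx² − (Σx)² = 71365 − 69169 = 2196; nΣy² − (Σy)² = 55601 − 51529 = 4072
r = -2119 / √(2196 × 4072) = -2119 / 2990.3364 ≈ -0.709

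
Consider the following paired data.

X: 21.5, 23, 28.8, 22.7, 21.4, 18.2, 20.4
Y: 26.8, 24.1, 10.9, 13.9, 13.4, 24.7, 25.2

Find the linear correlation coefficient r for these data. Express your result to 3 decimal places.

-0.654

n = 7, ΣX = 156, ΣY = 139, ΣX² = 3541.34, ΣY² = 3035.76, ΣXY = 3010.33
nΣXY − ΣXΣY = 21072.31 − 21684 = -611.69
nΣX² − (ΣX)² = 24789.38 − 24336 = 453.38; nΣY² − (ΣY)² = 21250.32 − 19321 = 1929.32
r = -611.69 / √(453.38 × 1929.32) = -611.69 / 935.2620 ≈ -0.654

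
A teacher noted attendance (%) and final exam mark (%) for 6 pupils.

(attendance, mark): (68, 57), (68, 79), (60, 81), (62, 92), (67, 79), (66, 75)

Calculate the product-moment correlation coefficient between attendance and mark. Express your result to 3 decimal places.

n = 6, Σx = 391, Σy = 463, Σx² = 25537, Σy² = 36381, Σxy = 30055
nΣxy − ΣxΣy = 180330 − 181033 = -703
nΣx² − (Σx)² = 153222 − 152881 = 341; nΣy² − (Σy)² = 218286 − 214369 = 3917
r = -703 / √(341 × 3917) = -703 / 1155.7236 ≈ -0.608

-0.608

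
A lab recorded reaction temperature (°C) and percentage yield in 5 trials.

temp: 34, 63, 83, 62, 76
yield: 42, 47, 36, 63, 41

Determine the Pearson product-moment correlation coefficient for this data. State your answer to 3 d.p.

-0.212

n = 5, Σx = 318, Σy = 229, Σx² = 21634, Σy² = 10919, Σxy = 14399
nΣxy − ΣxΣy = 71995 − 72822 = -827
nΣx² − (Σx)² = 108170 − 101124 = 7046; nΣy² − (Σy)² = 54595 − 52441 = 2154
r = -827 / √(7046 × 2154) = -827 / 3895.7777 ≈ -0.212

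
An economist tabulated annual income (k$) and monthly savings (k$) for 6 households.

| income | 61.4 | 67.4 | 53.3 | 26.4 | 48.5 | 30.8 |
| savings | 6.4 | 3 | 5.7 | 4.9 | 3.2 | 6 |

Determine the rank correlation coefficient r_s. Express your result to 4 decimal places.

Rank income: 5, 6, 4, 1, 3, 2
Rank savings: 6, 1, 4, 3, 2, 5
d = rank(income) − rank(savings): -1, 5, 0, -2, 1, -3; Σd² = 40
ρ = 1 − 6Σd² / [n(n²−1)] = 1 − 6×40 / (6×35) = 1 − 240/210 ≈ -0.1429

-0.1429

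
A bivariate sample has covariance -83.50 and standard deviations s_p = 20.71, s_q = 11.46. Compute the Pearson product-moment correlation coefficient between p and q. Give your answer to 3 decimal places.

-0.352

r = Cov(p,q) / (s_p · s_q) = -83.50 / (20.71 × 11.46)
  = -83.50 / 237.3366 ≈ -0.352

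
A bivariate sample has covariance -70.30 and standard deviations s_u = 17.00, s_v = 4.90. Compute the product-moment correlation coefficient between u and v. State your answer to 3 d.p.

r = Cov(u,v) / (s_u · s_v) = -70.30 / (17.00 × 4.90)
  = -70.30 / 83.3000 ≈ -0.844

-0.844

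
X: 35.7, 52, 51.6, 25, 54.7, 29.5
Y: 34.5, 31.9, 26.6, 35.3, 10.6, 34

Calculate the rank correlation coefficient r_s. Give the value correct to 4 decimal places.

-0.8857

Rank X: 3, 5, 4, 1, 6, 2
Rank Y: 5, 3, 2, 6, 1, 4
d = rank(X) − rank(Y): -2, 2, 2, -5, 5, -2; Σd² = 66
ρ = 1 − 6Σd² / [n(n²−1)] = 1 − 6×66 / (6×35) = 1 − 396/210 ≈ -0.8857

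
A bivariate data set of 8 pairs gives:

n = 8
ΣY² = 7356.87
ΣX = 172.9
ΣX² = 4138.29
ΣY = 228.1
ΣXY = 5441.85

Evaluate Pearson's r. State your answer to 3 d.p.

r = (nΣXY − ΣXΣY) / √[(nΣX² − (ΣX)²)(nΣY² − (ΣY)²)]
Numerator: 8×5441.85 − 172.9×228.1 = 4096.31
Denominator: √[(33106.32 − 29894.41)(58854.96 − 52029.61)] = √[3211.91 × 6825.35] = 4682.1373
r = 4096.31 / 4682.1373 ≈ 0.875

0.875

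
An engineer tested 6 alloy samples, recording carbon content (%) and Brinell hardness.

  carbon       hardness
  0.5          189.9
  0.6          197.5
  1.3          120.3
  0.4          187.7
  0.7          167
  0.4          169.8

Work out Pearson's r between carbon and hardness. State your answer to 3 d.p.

n = 6, Σx = 3.9, Σy = 1032.2, Σx² = 3.11, Σy² = 181492.68, Σxy = 629.74
nΣxy − ΣxΣy = 3778.44 − 4025.58 = -247.14
nΣx² − (Σx)² = 18.66 − 15.21 = 3.45; nΣy² − (Σy)² = 1088956.08 − 1065436.84 = 23519.24
r = -247.14 / √(3.45 × 23519.24) = -247.14 / 284.8533 ≈ -0.868

-0.868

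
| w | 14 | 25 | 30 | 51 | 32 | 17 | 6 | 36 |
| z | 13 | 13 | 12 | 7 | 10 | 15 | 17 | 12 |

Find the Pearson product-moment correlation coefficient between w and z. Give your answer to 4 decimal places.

-0.9294

n = 8, Σw = 211, Σz = 99, Σw² = 6967, Σz² = 1289, Σwz = 2333
nΣwz − ΣwΣz = 18664 − 20889 = -2225
nΣw² − (Σw)² = 55736 − 44521 = 11215; nΣz² − (Σz)² = 10312 − 9801 = 511
r = -2225 / √(11215 × 511) = -2225 / 2393.9225 ≈ -0.9294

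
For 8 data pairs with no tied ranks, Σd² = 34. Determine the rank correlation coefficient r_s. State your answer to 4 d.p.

0.5952

ρ = 1 − 6Σd² / [n(n²−1)] = 1 − 6×34 / (8×63)
  = 1 − 204/504 = 1 − 0.40476 ≈ 0.5952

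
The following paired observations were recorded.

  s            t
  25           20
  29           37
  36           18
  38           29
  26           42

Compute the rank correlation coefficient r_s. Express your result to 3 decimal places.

-0.200

Rank s: 1, 3, 4, 5, 2
Rank t: 2, 4, 1, 3, 5
d = rank(s) − rank(t): -1, -1, 3, 2, -3; Σd² = 24
ρ = 1 − 6Σd² / [n(n²−1)] = 1 − 6×24 / (5×24) = 1 − 144/120 ≈ -0.200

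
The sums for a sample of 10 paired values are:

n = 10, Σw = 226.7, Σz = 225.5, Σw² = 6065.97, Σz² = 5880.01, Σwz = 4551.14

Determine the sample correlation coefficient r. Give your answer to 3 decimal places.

-0.654

r = (nΣwz − ΣwΣz) / √[(nΣw² − (Σw)²)(nΣz² − (Σz)²)]
Numerator: 10×4551.14 − 226.7×225.5 = -5609.45
Denominator: √[(60659.7 − 51392.89)(58800.1 − 50850.25)] = √[9266.81 × 7949.85] = 8583.1084
r = -5609.45 / 8583.1084 ≈ -0.654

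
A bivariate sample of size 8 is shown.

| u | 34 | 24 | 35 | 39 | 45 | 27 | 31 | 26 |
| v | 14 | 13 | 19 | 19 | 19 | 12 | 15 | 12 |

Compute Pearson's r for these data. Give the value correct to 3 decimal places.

0.872

n = 8, Σu = 261, Σv = 123, Σu² = 8869, Σv² = 1961, Σuv = 4150
nΣuv − ΣuΣv = 33200 − 32103 = 1097
nΣu² − (Σu)² = 70952 − 68121 = 2831; nΣv² − (Σv)² = 15688 − 15129 = 559
r = 1097 / √(2831 × 559) = 1097 / 1257.9861 ≈ 0.872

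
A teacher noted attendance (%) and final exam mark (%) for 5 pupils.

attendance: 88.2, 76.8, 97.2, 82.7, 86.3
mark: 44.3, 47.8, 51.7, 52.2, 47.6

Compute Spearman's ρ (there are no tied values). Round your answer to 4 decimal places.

Rank attendance: 4, 1, 5, 2, 3
Rank mark: 1, 3, 4, 5, 2
d = rank(attendance) − rank(mark): 3, -2, 1, -3, 1; Σd² = 24
ρ = 1 − 6Σd² / [n(n²−1)] = 1 − 6×24 / (5×24) = 1 − 144/120 ≈ -0.2000

-0.2000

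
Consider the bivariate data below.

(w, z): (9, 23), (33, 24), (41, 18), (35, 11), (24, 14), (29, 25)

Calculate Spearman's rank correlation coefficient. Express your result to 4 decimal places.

-0.2571

Rank w: 1, 4, 6, 5, 2, 3
Rank z: 4, 5, 3, 1, 2, 6
d = rank(w) − rank(z): -3, -1, 3, 4, 0, -3; Σd² = 44
ρ = 1 − 6Σd² / [n(n²−1)] = 1 − 6×44 / (6×35) = 1 − 264/210 ≈ -0.2571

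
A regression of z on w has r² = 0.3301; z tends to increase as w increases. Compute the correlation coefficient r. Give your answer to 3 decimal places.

|r| = √0.3301 = 0.575
The association is positive, so r = 0.575.

0.575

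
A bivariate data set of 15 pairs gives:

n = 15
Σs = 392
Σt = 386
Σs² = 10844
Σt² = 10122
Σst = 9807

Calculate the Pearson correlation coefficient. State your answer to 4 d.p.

-0.8332

r = (nΣst − ΣsΣt) / √[(nΣs² − (Σs)²)(nΣt² − (Σt)²)]
Numerator: 15×9807 − 392×386 = -4207
Denominator: √[(162660 − 153664)(151830 − 148996)] = √[8996 × 2834] = 5049.2241
r = -4207 / 5049.2241 ≈ -0.8332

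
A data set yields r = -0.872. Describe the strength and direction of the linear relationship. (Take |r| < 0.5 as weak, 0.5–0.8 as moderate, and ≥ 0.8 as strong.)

r = -0.872 < 0 so the relationship is negative.
|r| = 0.872, which falls in the strong range.

strong negative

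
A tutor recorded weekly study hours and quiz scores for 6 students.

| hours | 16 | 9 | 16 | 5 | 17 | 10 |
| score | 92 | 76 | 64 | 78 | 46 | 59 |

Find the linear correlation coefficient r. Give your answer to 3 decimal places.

-0.271

n = 6, Σx = 73, Σy = 415, Σx² = 1007, Σy² = 30017, Σxy = 4942
nΣxy − ΣxΣy = 29652 − 30295 = -643
nΣx² − (Σx)² = 6042 − 5329 = 713; nΣy² − (Σy)² = 180102 − 172225 = 7877
r = -643 / √(713 × 7877) = -643 / 2369.8736 ≈ -0.271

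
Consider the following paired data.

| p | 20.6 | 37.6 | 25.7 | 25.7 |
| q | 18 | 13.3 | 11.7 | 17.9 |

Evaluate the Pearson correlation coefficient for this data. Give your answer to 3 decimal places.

-0.533

n = 4, Σp = 109.6, Σq = 60.9, Σp² = 3159.1, Σq² = 958.19, Σpq = 1631.6
nΣpq − ΣpΣq = 6526.4 − 6674.64 = -148.24
nΣp² − (Σp)² = 12636.4 − 12012.16 = 624.24; nΣq² − (Σq)² = 3832.76 − 3708.81 = 123.95
r = -148.24 / √(624.24 × 123.95) = -148.24 / 278.1628 ≈ -0.533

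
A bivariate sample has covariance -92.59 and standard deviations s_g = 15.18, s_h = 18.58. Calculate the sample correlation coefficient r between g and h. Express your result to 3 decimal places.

r = Cov(g,h) / (s_g · s_h) = -92.59 / (15.18 × 18.58)
  = -92.59 / 282.0444 ≈ -0.328

-0.328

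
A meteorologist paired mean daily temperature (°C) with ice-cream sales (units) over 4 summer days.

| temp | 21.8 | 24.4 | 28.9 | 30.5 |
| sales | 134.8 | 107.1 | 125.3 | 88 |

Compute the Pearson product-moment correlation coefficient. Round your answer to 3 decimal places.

n = 4, Σx = 105.6, Σy = 455.2, Σx² = 2836.06, Σy² = 53085.54, Σxy = 11857.05
nΣxy − ΣxΣy = 47428.2 − 48069.12 = -640.92
nΣx² − (Σx)² = 11344.24 − 11151.36 = 192.88; nΣy² − (Σy)² = 212342.16 − 207207.04 = 5135.12
r = -640.92 / √(192.88 × 5135.12) = -640.92 / 995.2195 ≈ -0.644

-0.644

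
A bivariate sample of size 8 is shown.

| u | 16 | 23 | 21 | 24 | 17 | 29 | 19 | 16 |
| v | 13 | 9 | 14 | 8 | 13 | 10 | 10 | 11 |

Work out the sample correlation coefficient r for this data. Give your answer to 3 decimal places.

n = 8, Σu = 165, Σv = 88, Σu² = 3549, Σv² = 1000, Σuv = 1778
nΣuv − ΣuΣv = 14224 − 14520 = -296
nΣu² − (Σu)² = 28392 − 27225 = 1167; nΣv² − (Σv)² = 8000 − 7744 = 256
r = -296 / √(1167 × 256) = -296 / 546.5821 ≈ -0.542

-0.542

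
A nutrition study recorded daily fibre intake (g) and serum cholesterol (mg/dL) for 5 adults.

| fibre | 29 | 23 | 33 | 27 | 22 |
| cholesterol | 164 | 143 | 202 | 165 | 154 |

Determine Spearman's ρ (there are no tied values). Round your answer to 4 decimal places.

0.8000

Rank fibre: 4, 2, 5, 3, 1
Rank cholesterol: 3, 1, 5, 4, 2
d = rank(fibre) − rank(cholesterol): 1, 1, 0, -1, -1; Σd² = 4
ρ = 1 − 6Σd² / [n(n²−1)] = 1 − 6×4 / (5×24) = 1 − 24/120 ≈ 0.8000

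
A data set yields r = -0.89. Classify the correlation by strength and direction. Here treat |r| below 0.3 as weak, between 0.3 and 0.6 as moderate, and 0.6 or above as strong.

strong negative

r = -0.89 < 0 so the relationship is negative.
|r| = 0.89, which falls in the strong range.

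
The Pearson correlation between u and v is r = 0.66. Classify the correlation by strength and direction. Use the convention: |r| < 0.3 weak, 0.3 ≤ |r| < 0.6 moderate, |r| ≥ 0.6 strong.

strong positive

r = 0.66 > 0 so the relationship is positive.
|r| = 0.66, which falls in the strong range.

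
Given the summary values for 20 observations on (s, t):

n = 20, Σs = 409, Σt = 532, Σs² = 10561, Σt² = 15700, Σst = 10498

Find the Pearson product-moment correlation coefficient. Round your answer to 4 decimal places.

r = (nΣst − ΣsΣt) / √[(nΣs² − (Σs)²)(nΣt² − (Σt)²)]
Numerator: 20×10498 − 409×532 = -7628
Denominator: √[(211220 − 167281)(314000 − 283024)] = √[43939 × 30976] = 36892.4716
r = -7628 / 36892.4716 ≈ -0.2068

-0.2068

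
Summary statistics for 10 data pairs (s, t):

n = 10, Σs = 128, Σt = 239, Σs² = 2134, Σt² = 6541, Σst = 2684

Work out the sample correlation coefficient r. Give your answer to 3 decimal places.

r = (nΣst − ΣsΣt) / √[(nΣs² − (Σs)²)(nΣt² − (Σt)²)]
Numerator: 10×2684 − 128×239 = -3752
Denominator: √[(21340 − 16384)(65410 − 57121)] = √[4956 × 8289] = 6409.3903
r = -3752 / 6409.3903 ≈ -0.585

-0.585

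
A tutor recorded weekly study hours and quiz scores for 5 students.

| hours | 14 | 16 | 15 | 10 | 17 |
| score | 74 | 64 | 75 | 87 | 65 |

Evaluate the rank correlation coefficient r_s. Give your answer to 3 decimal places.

Rank hours: 2, 4, 3, 1, 5
Rank score: 3, 1, 4, 5, 2
d = rank(hours) − rank(score): -1, 3, -1, -4, 3; Σd² = 36
ρ = 1 − 6Σd² / [n(n²−1)] = 1 − 6×36 / (5×24) = 1 − 216/120 ≈ -0.800

-0.800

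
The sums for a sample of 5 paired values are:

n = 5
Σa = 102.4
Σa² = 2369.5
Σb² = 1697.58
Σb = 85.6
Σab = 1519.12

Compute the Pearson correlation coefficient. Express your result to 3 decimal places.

r = (nΣab − ΣaΣb) / √[(nΣa² − (Σa)²)(nΣb² − (Σb)²)]
Numerator: 5×1519.12 − 102.4×85.6 = -1169.84
Denominator: √[(11847.5 − 10485.76)(8487.9 − 7327.36)] = √[1361.74 × 1160.54] = 1257.1212
r = -1169.84 / 1257.1212 ≈ -0.931

-0.931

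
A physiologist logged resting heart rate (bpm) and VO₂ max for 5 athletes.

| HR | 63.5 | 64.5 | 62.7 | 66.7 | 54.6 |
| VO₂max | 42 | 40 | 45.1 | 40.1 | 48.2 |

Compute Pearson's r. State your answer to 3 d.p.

n = 5, Σx = 312, Σy = 215.4, Σx² = 19553.84, Σy² = 9329.26, Σxy = 13381.16
nΣxy − ΣxΣy = 66905.8 − 67204.8 = -299
nΣx² − (Σx)² = 97769.2 − 97344 = 425.2; nΣy² − (Σy)² = 46646.3 − 46397.16 = 249.14
r = -299 / √(425.2 × 249.14) = -299 / 325.4755 ≈ -0.919

-0.919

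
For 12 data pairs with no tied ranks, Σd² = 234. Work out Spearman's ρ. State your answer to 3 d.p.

0.182

ρ = 1 − 6Σd² / [n(n²−1)] = 1 − 6×234 / (12×143)
  = 1 − 1404/1716 = 1 − 0.8182 ≈ 0.182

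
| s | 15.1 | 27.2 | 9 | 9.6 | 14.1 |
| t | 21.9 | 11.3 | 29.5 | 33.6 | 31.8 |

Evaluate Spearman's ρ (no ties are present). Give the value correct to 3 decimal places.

-0.700

Rank s: 4, 5, 1, 2, 3
Rank t: 2, 1, 3, 5, 4
d = rank(s) − rank(t): 2, 4, -2, -3, -1; Σd² = 34
ρ = 1 − 6Σd² / [n(n²−1)] = 1 − 6×34 / (5×24) = 1 − 204/120 ≈ -0.700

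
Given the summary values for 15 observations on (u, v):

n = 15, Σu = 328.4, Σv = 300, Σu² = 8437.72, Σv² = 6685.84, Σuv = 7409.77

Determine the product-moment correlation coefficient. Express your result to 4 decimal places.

r = (nΣuv − ΣuΣv) / √[(nΣu² − (Σu)²)(nΣv² − (Σv)²)]
Numerator: 15×7409.77 − 328.4×300 = 12626.55
Denominator: √[(126565.8 − 107846.56)(100287.6 − 90000)] = √[18719.24 × 10287.6] = 13877.1774
r = 12626.55 / 13877.1774 ≈ 0.9099

0.9099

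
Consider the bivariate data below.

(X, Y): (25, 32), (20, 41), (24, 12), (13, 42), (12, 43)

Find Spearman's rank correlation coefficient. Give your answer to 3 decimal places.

-0.900

Rank X: 5, 3, 4, 2, 1
Rank Y: 2, 3, 1, 4, 5
d = rank(X) − rank(Y): 3, 0, 3, -2, -4; Σd² = 38
ρ = 1 − 6Σd² / [n(n²−1)] = 1 − 6×38 / (5×24) = 1 − 228/120 ≈ -0.900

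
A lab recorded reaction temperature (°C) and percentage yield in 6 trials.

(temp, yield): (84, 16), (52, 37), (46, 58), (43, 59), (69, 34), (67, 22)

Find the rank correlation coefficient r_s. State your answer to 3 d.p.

-0.943

Rank temp: 6, 3, 2, 1, 5, 4
Rank yield: 1, 4, 5, 6, 3, 2
d = rank(temp) − rank(yield): 5, -1, -3, -5, 2, 2; Σd² = 68
ρ = 1 − 6Σd² / [n(n²−1)] = 1 − 6×68 / (6×35) = 1 − 408/210 ≈ -0.943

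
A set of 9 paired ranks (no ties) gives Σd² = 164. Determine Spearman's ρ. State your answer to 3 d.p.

ρ = 1 − 6Σd² / [n(n²−1)] = 1 − 6×164 / (9×80)
  = 1 − 984/720 = 1 − 1.3667 ≈ -0.367

-0.367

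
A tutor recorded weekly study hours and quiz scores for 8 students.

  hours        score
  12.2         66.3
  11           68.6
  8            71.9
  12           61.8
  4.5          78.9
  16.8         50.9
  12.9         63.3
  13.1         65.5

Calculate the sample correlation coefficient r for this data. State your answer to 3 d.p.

-0.952

n = 8, Σx = 90.5, Σy = 527.2, Σx² = 1118.35, Σy² = 35203.66, Σxy = 5765.05
nΣxy − ΣxΣy = 46120.4 − 47711.6 = -1591.2
nΣx² − (Σx)² = 8946.8 − 8190.25 = 756.55; nΣy² − (Σy)² = 281629.28 − 277939.84 = 3689.44
r = -1591.2 / √(756.55 × 3689.44) = -1591.2 / 1670.7022 ≈ -0.952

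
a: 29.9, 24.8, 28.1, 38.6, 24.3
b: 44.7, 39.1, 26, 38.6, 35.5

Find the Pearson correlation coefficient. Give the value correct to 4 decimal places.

n = 5, Σa = 145.7, Σb = 183.9, Σa² = 4379.11, Σb² = 6953.11, Σab = 5389.42
nΣab − ΣaΣb = 26947.1 − 26794.23 = 152.87
nΣa² − (Σa)² = 21895.55 − 21228.49 = 667.06; nΣb² − (Σb)² = 34765.55 − 33819.21 = 946.34
r = 152.87 / √(667.06 × 946.34) = 152.87 / 794.5222 ≈ 0.1924

0.1924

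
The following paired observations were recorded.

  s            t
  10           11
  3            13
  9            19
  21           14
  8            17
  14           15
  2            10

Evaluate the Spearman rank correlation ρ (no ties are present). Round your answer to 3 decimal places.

0.321

Rank s: 5, 2, 4, 7, 3, 6, 1
Rank t: 2, 3, 7, 4, 6, 5, 1
d = rank(s) − rank(t): 3, -1, -3, 3, -3, 1, 0; Σd² = 38
ρ = 1 − 6Σd² / [n(n²−1)] = 1 − 6×38 / (7×48) = 1 − 228/336 ≈ 0.321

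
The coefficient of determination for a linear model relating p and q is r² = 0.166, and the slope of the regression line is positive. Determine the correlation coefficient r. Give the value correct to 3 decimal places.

|r| = √0.166 = 0.407
The association is positive, so r = 0.407.

0.407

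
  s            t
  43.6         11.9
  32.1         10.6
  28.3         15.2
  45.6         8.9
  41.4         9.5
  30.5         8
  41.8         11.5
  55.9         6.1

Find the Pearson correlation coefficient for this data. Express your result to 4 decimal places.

n = 8, Σs = 319.2, Σt = 81.7, Σs² = 13327.88, Σt² = 887.93, Σst = 3154.09
nΣst − ΣsΣt = 25232.72 − 26078.64 = -845.92
nΣs² − (Σs)² = 106623.04 − 101888.64 = 4734.4; nΣt² − (Σt)² = 7103.44 − 6674.89 = 428.55
r = -845.92 / √(4734.4 × 428.55) = -845.92 / 1424.4041 ≈ -0.5939

-0.5939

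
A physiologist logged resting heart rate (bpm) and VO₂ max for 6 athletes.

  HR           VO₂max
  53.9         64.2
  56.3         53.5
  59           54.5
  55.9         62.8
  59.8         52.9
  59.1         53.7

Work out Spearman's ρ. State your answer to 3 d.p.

Rank HR: 1, 3, 4, 2, 6, 5
Rank VO₂max: 6, 2, 4, 5, 1, 3
d = rank(HR) − rank(VO₂max): -5, 1, 0, -3, 5, 2; Σd² = 64
ρ = 1 − 6Σd² / [n(n²−1)] = 1 − 6×64 / (6×35) = 1 − 384/210 ≈ -0.829

-0.829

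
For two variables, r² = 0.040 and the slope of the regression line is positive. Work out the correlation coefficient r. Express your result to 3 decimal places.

0.200

|r| = √0.040 = 0.200
The association is positive, so r = 0.200.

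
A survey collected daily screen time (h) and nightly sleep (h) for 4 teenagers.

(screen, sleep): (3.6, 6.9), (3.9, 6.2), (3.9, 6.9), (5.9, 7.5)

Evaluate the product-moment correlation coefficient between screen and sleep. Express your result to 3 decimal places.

0.735

n = 4, Σx = 17.3, Σy = 27.5, Σx² = 78.19, Σy² = 189.91, Σxy = 120.18
nΣxy − ΣxΣy = 480.72 − 475.75 = 4.97
nΣx² − (Σx)² = 312.76 − 299.29 = 13.47; nΣy² − (Σy)² = 759.64 − 756.25 = 3.39
r = 4.97 / √(13.47 × 3.39) = 4.97 / 6.7575 ≈ 0.735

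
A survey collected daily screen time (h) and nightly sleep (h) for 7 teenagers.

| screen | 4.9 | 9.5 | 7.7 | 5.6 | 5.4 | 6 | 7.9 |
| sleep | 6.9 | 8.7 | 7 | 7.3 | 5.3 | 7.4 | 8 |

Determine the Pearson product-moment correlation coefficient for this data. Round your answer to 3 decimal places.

0.726

n = 7, Σx = 47, Σy = 50.6, Σx² = 332.48, Σy² = 372.44, Σxy = 347.46
nΣxy − ΣxΣy = 2432.22 − 2378.2 = 54.02
nΣx² − (Σx)² = 2327.36 − 2209 = 118.36; nΣy² − (Σy)² = 2607.08 − 2560.36 = 46.72
r = 54.02 / √(118.36 × 46.72) = 54.02 / 74.3625 ≈ 0.726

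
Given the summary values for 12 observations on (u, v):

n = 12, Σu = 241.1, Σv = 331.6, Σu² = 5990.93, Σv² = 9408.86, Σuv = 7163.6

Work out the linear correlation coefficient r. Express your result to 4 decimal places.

r = (nΣuv − ΣuΣv) / √[(nΣu² − (Σu)²)(nΣv² − (Σv)²)]
Numerator: 12×7163.6 − 241.1×331.6 = 6014.44
Denominator: √[(71891.16 − 58129.21)(112906.32 − 109958.56)] = √[13761.95 × 2947.76] = 6369.2170
r = 6014.44 / 6369.2170 ≈ 0.9443

0.9443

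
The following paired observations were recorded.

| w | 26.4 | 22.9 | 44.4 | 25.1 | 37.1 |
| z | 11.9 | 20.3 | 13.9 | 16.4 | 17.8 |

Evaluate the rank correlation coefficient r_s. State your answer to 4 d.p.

-0.5000

Rank w: 3, 1, 5, 2, 4
Rank z: 1, 5, 2, 3, 4
d = rank(w) − rank(z): 2, -4, 3, -1, 0; Σd² = 30
ρ = 1 − 6Σd² / [n(n²−1)] = 1 − 6×30 / (5×24) = 1 − 180/120 ≈ -0.5000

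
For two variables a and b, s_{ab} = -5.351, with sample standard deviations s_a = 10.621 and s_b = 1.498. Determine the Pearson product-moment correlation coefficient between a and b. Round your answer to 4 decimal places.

r = Cov(a,b) / (s_a · s_b) = -5.351 / (10.621 × 1.498)
  = -5.351 / 15.9103 ≈ -0.3363

-0.3363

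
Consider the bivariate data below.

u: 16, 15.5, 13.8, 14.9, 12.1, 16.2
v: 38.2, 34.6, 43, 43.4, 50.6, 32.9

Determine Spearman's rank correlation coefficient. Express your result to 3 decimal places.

-0.886

Rank u: 5, 4, 2, 3, 1, 6
Rank v: 3, 2, 4, 5, 6, 1
d = rank(u) − rank(v): 2, 2, -2, -2, -5, 5; Σd² = 66
ρ = 1 − 6Σd² / [n(n²−1)] = 1 − 6×66 / (6×35) = 1 − 396/210 ≈ -0.886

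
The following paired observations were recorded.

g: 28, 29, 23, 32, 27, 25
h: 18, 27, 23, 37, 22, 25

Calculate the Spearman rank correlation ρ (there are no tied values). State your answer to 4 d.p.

Rank g: 4, 5, 1, 6, 3, 2
Rank h: 1, 5, 3, 6, 2, 4
d = rank(g) − rank(h): 3, 0, -2, 0, 1, -2; Σd² = 18
ρ = 1 − 6Σd² / [n(n²−1)] = 1 − 6×18 / (6×35) = 1 − 108/210 ≈ 0.4857

0.4857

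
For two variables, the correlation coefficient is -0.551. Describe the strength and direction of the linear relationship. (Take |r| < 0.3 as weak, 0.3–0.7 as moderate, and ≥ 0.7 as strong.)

moderate negative

r = -0.551 < 0 so the relationship is negative.
|r| = 0.551, which falls in the moderate range.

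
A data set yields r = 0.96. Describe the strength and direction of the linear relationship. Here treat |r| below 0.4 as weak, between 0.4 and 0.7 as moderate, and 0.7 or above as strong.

r = 0.96 > 0 so the relationship is positive.
|r| = 0.96, which falls in the strong range.

strong positive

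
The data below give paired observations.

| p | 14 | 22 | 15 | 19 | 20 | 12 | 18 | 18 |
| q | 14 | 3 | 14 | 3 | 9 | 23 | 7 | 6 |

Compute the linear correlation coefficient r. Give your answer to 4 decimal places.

-0.9059

n = 8, Σp = 138, Σq = 79, Σp² = 2458, Σq² = 1105, Σpq = 1219
nΣpq − ΣpΣq = 9752 − 10902 = -1150
nΣp² − (Σp)² = 19664 − 19044 = 620; nΣq² − (Σq)² = 8840 − 6241 = 2599
r = -1150 / √(620 × 2599) = -1150 / 1269.4014 ≈ -0.9059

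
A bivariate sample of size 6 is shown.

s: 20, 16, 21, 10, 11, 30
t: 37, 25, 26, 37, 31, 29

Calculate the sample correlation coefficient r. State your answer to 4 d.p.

n = 6, Σs = 108, Σt = 185, Σs² = 2218, Σt² = 5841, Σst = 3267
nΣst − ΣsΣt = 19602 − 19980 = -378
nΣs² − (Σs)² = 13308 − 11664 = 1644; nΣt² − (Σt)² = 35046 − 34225 = 821
r = -378 / √(1644 × 821) = -378 / 1161.7762 ≈ -0.3254

-0.3254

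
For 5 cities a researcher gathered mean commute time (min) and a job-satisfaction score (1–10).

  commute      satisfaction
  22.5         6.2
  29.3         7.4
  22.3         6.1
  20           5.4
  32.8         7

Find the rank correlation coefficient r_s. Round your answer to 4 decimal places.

Rank commute: 3, 4, 2, 1, 5
Rank satisfaction: 3, 5, 2, 1, 4
d = rank(commute) − rank(satisfaction): 0, -1, 0, 0, 1; Σd² = 2
ρ = 1 − 6Σd² / [n(n²−1)] = 1 − 6×2 / (5×24) = 1 − 12/120 ≈ 0.9000

0.9000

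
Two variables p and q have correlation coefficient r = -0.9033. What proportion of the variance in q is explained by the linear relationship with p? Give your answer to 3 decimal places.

0.816

r² = (-0.9033)² = 0.816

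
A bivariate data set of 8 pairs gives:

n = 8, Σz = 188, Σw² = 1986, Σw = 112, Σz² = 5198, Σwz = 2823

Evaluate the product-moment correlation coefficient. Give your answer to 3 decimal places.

0.335

r = (nΣwz − ΣwΣz) / √[(nΣw² − (Σw)²)(nΣz² − (Σz)²)]
Numerator: 8×2823 − 112×188 = 1528
Denominator: √[(15888 − 12544)(41584 − 35344)] = √[3344 × 6240] = 4567.9930
r = 1528 / 4567.9930 ≈ 0.335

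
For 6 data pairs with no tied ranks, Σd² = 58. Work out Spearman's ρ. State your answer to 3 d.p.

-0.657

ρ = 1 − 6Σd² / [n(n²−1)] = 1 − 6×58 / (6×35)
  = 1 − 348/210 = 1 − 1.6571 ≈ -0.657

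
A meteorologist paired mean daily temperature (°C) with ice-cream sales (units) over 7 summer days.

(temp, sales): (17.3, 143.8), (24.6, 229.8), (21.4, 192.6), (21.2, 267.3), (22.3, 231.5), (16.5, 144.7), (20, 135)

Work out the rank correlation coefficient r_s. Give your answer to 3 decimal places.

Rank temp: 2, 7, 5, 4, 6, 1, 3
Rank sales: 2, 5, 4, 7, 6, 3, 1
d = rank(temp) − rank(sales): 0, 2, 1, -3, 0, -2, 2; Σd² = 22
ρ = 1 − 6Σd² / [n(n²−1)] = 1 − 6×22 / (7×48) = 1 − 132/336 ≈ 0.607

0.607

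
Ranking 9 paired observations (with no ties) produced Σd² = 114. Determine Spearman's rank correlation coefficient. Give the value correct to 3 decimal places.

0.050

ρ = 1 − 6Σd² / [n(n²−1)] = 1 − 6×114 / (9×80)
  = 1 − 684/720 = 1 − 0.9500 ≈ 0.050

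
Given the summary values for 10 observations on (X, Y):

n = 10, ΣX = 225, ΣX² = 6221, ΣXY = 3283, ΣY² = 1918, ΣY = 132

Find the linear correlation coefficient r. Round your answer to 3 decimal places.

0.694

r = (nΣXY − ΣXΣY) / √[(nΣX² − (ΣX)²)(nΣY² − (ΣY)²)]
Numerator: 10×3283 − 225×132 = 3130
Denominator: √[(62210 − 50625)(19180 − 17424)] = √[11585 × 1756] = 4510.3503
r = 3130 / 4510.3503 ≈ 0.694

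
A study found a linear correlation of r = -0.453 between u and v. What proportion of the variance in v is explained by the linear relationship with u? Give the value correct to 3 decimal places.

r² = (-0.453)² = 0.205

0.205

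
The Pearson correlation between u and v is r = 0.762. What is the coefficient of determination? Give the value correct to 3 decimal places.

0.581

r² = (0.762)² = 0.581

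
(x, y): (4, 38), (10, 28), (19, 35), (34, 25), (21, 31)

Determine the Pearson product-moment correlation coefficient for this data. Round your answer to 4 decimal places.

-0.6898

n = 5, Σx = 88, Σy = 157, Σx² = 2074, Σy² = 5039, Σxy = 2598
nΣxy − ΣxΣy = 12990 − 13816 = -826
nΣx² − (Σx)² = 10370 − 7744 = 2626; nΣy² − (Σy)² = 25195 − 24649 = 546
r = -826 / √(2626 × 546) = -826 / 1197.4122 ≈ -0.6898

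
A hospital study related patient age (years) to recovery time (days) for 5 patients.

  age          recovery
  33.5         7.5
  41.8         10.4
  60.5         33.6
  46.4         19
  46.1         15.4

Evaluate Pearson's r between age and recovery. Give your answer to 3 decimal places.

0.972

n = 5, Σx = 228.3, Σy = 85.9, Σx² = 10807.91, Σy² = 1891.53, Σxy = 4310.31
nΣxy − ΣxΣy = 21551.55 − 19610.97 = 1940.58
nΣx² − (Σx)² = 54039.55 − 52120.89 = 1918.66; nΣy² − (Σy)² = 9457.65 − 7378.81 = 2078.84
r = 1940.58 / √(1918.66 × 2078.84) = 1940.58 / 1997.1448 ≈ 0.972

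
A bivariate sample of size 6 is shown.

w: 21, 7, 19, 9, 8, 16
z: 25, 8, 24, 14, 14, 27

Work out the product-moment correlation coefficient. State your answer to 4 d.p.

0.9133

n = 6, Σw = 80, Σz = 112, Σw² = 1252, Σz² = 2386, Σwz = 1707
nΣwz − ΣwΣz = 10242 − 8960 = 1282
nΣw² − (Σw)² = 7512 − 6400 = 1112; nΣz² − (Σz)² = 14316 − 12544 = 1772
r = 1282 / √(1112 × 1772) = 1282 / 1403.7322 ≈ 0.9133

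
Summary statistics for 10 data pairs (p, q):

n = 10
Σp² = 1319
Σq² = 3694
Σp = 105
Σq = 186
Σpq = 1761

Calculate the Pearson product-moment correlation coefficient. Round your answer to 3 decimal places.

r = (nΣpq − ΣpΣq) / √[(nΣp² − (Σp)²)(nΣq² − (Σq)²)]
Numerator: 10×1761 − 105×186 = -1920
Denominator: √[(13190 − 11025)(36940 − 34596)] = √[2165 × 2344] = 2252.7228
r = -1920 / 2252.7228 ≈ -0.852

-0.852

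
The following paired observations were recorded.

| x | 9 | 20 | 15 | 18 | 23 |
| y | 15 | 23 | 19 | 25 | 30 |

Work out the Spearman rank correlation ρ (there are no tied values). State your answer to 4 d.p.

Rank x: 1, 4, 2, 3, 5
Rank y: 1, 3, 2, 4, 5
d = rank(x) − rank(y): 0, 1, 0, -1, 0; Σd² = 2
ρ = 1 − 6Σd² / [n(n²−1)] = 1 − 6×2 / (5×24) = 1 − 12/120 ≈ 0.9000

0.9000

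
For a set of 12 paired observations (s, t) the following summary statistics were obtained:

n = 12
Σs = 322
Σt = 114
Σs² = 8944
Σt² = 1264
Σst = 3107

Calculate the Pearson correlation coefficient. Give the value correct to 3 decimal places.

0.205

r = (nΣst − ΣsΣt) / √[(nΣs² − (Σs)²)(nΣt² − (Σt)²)]
Numerator: 12×3107 − 322×114 = 576
Denominator: √[(107328 − 103684)(15168 − 12996)] = √[3644 × 2172] = 2813.3197
r = 576 / 2813.3197 ≈ 0.205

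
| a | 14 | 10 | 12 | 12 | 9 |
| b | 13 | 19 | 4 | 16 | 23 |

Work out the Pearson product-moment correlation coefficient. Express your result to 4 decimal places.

-0.6433

n = 5, Σa = 57, Σb = 75, Σa² = 665, Σb² = 1331, Σab = 819
nΣab − ΣaΣb = 4095 − 4275 = -180
nΣa² − (Σa)² = 3325 − 3249 = 76; nΣb² − (Σb)² = 6655 − 5625 = 1030
r = -180 / √(76 × 1030) = -180 / 279.7856 ≈ -0.6433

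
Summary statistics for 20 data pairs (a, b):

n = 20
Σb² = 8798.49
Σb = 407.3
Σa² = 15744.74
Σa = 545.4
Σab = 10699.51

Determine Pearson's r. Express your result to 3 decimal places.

r = (nΣab − ΣaΣb) / √[(nΣa² − (Σa)²)(nΣb² − (Σb)²)]
Numerator: 20×10699.51 − 545.4×407.3 = -8151.22
Denominator: √[(314894.8 − 297461.16)(175969.8 − 165893.29)] = √[17433.64 × 10076.51] = 13254.0653
r = -8151.22 / 13254.0653 ≈ -0.615

-0.615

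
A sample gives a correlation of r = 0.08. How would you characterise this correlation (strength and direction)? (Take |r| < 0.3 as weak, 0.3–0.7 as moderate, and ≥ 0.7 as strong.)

weak positive

r = 0.08 > 0 so the relationship is positive.
|r| = 0.08, which falls in the weak range.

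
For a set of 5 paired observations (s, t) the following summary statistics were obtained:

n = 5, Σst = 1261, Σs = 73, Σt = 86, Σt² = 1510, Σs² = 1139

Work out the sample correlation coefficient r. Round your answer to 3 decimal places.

0.114

r = (nΣst − ΣsΣt) / √[(nΣs² − (Σs)²)(nΣt² − (Σt)²)]
Numerator: 5×1261 − 73×86 = 27
Denominator: √[(5695 − 5329)(7550 − 7396)] = √[366 × 154] = 237.4110
r = 27 / 237.4110 ≈ 0.114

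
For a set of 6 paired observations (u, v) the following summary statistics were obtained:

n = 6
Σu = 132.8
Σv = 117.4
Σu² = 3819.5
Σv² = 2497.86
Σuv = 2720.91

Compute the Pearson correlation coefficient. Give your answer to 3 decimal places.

r = (nΣuv − ΣuΣv) / √[(nΣu² − (Σu)²)(nΣv² − (Σv)²)]
Numerator: 6×2720.91 − 132.8×117.4 = 734.74
Denominator: √[(22917 − 17635.84)(14987.16 − 13782.76)] = √[5281.16 × 1204.4] = 2522.0288
r = 734.74 / 2522.0288 ≈ 0.291

0.291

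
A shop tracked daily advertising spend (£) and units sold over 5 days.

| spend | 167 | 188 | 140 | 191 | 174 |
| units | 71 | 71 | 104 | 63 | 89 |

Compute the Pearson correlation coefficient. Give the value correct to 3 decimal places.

n = 5, Σx = 860, Σy = 398, Σx² = 149590, Σy² = 32788, Σxy = 67284
nΣxy − ΣxΣy = 336420 − 342280 = -5860
nΣx² − (Σx)² = 747950 − 739600 = 8350; nΣy² − (Σy)² = 163940 − 158404 = 5536
r = -5860 / √(8350 × 5536) = -5860 / 6798.9411 ≈ -0.862

-0.862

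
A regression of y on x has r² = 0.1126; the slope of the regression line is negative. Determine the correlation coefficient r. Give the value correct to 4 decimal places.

-0.3356

|r| = √0.1126 = 0.3356
The association is negative, so r = −0.3356.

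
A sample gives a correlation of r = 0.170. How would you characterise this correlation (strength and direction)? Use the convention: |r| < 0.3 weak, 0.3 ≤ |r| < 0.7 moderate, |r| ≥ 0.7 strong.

weak positive

r = 0.170 > 0 so the relationship is positive.
|r| = 0.170, which falls in the weak range.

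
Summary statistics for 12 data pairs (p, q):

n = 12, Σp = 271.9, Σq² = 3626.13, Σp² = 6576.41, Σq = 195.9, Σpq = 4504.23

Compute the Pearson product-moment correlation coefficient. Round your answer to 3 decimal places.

r = (nΣpq − ΣpΣq) / √[(nΣp² − (Σp)²)(nΣq² − (Σq)²)]
Numerator: 12×4504.23 − 271.9×195.9 = 785.55
Denominator: √[(78916.92 − 73929.61)(43513.56 − 38376.81)] = √[4987.31 × 5136.75] = 5061.4785
r = 785.55 / 5061.4785 ≈ 0.155

0.155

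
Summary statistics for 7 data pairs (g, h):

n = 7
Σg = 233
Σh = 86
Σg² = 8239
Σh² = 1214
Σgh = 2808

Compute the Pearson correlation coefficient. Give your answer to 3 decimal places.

r = (nΣgh − ΣgΣh) / √[(nΣg² − (Σg)²)(nΣh² − (Σh)²)]
Numerator: 7×2808 − 233×86 = -382
Denominator: √[(57673 − 54289)(8498 − 7396)] = √[3384 × 1102] = 1931.1054
r = -382 / 1931.1054 ≈ -0.198

-0.198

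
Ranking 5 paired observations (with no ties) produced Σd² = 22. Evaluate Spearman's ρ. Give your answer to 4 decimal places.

-0.1000

ρ = 1 − 6Σd² / [n(n²−1)] = 1 − 6×22 / (5×24)
  = 1 − 132/120 = 1 − 1.10000 ≈ -0.1000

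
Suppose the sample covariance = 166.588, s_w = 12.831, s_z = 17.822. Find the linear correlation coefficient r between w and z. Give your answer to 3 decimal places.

r = Cov(w,z) / (s_w · s_z) = 166.588 / (12.831 × 17.822)
  = 166.588 / 228.6741 ≈ 0.728

0.728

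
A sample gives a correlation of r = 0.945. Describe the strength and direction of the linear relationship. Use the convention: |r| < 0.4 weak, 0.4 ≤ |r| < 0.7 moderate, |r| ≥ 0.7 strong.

r = 0.945 > 0 so the relationship is positive.
|r| = 0.945, which falls in the strong range.

strong positive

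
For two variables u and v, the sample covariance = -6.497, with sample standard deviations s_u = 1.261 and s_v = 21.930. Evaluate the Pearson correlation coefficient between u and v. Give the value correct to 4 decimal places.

r = Cov(u,v) / (s_u · s_v) = -6.497 / (1.261 × 21.930)
  = -6.497 / 27.6537 ≈ -0.2349

-0.2349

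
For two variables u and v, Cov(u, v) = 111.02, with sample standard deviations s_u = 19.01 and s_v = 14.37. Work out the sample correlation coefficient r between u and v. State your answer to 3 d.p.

0.406

r = Cov(u,v) / (s_u · s_v) = 111.02 / (19.01 × 14.37)
  = 111.02 / 273.1737 ≈ 0.406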